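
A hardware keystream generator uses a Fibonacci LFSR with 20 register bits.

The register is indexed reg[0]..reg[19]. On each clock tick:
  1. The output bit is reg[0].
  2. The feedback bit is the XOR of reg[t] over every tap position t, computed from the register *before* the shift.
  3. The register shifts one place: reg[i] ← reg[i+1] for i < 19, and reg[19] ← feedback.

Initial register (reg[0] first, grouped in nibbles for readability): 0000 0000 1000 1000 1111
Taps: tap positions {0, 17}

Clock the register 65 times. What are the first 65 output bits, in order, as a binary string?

k : reg_k → out_k, fb_k
0: 00000000100010001111 → 0, fb=1
1: 00000001000100011111 → 0, fb=1
2: 00000010001000111111 → 0, fb=1
3: 00000100010001111111 → 0, fb=1
4: 00001000100011111111 → 0, fb=1
5: 00010001000111111111 → 0, fb=1
6: 00100010001111111111 → 0, fb=1
7: 01000100011111111111 → 0, fb=1
8: 10001000111111111111 → 1, fb=0
9: 00010001111111111110 → 0, fb=1
10: 00100011111111111101 → 0, fb=1
11: 01000111111111111011 → 0, fb=0
12: 10001111111111110110 → 1, fb=0
13: 00011111111111101100 → 0, fb=1
14: 00111111111111011001 → 0, fb=0
15: 01111111111110110010 → 0, fb=0
16: 11111111111101100100 → 1, fb=0
17: 11111111111011001000 → 1, fb=1
18: 11111111110110010001 → 1, fb=1
19: 11111111101100100011 → 1, fb=1
20: 11111111011001000111 → 1, fb=0
21: 11111110110010001110 → 1, fb=0
22: 11111101100100011100 → 1, fb=0
23: 11111011001000111000 → 1, fb=1
24: 11110110010001110001 → 1, fb=1
25: 11101100100011100011 → 1, fb=1
26: 11011001000111000111 → 1, fb=0
27: 10110010001110001110 → 1, fb=0
28: 01100100011100011100 → 0, fb=1
29: 11001000111000111001 → 1, fb=1
30: 10010001110001110011 → 1, fb=1
31: 00100011100011100111 → 0, fb=1
32: 01000111000111001111 → 0, fb=1
33: 10001110001110011111 → 1, fb=0
34: 00011100011100111110 → 0, fb=1
35: 00111000111001111101 → 0, fb=1
36: 01110001110011111011 → 0, fb=0
37: 11100011100111110110 → 1, fb=0
38: 11000111001111101100 → 1, fb=0
39: 10001110011111011000 → 1, fb=1
40: 00011100111110110001 → 0, fb=0
41: 00111001111101100010 → 0, fb=0
42: 01110011111011000100 → 0, fb=1
43: 11100111110110001001 → 1, fb=1
44: 11001111101100010011 → 1, fb=1
45: 10011111011000100111 → 1, fb=0
46: 00111110110001001110 → 0, fb=1
47: 01111101100010011101 → 0, fb=1
48: 11111011000100111011 → 1, fb=1
49: 11110110001001110111 → 1, fb=0
50: 11101100010011101110 → 1, fb=0
51: 11011000100111011100 → 1, fb=0
52: 10110001001110111000 → 1, fb=1
53: 01100010011101110001 → 0, fb=0
54: 11000100111011100010 → 1, fb=1
55: 10001001110111000101 → 1, fb=0
56: 00010011101110001010 → 0, fb=0
57: 00100111011100010100 → 0, fb=1
58: 01001110111000101001 → 0, fb=0
59: 10011101110001010010 → 1, fb=1
60: 00111011100010100101 → 0, fb=1
61: 01110111000101001011 → 0, fb=0
62: 11101110001010010110 → 1, fb=0
63: 11011100010100101100 → 1, fb=0
64: 10111000101001011000 → 1, fb=1

00000000100010001111111111110110010001110001110011111011000100111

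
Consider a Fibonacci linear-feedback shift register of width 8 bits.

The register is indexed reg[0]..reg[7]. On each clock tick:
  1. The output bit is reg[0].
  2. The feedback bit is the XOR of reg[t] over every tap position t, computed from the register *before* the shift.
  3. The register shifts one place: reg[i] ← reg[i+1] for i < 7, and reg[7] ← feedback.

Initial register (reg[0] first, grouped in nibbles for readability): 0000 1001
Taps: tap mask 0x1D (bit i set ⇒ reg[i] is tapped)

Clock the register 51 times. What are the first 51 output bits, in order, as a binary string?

000010011111111000010111100011010000000100011100010

step | reg (before) | out | fb
   0 | 00001001 | 0 | 1
   1 | 00010011 | 0 | 1
   2 | 00100111 | 0 | 1
   3 | 01001111 | 0 | 1
   4 | 10011111 | 1 | 1
   5 | 00111111 | 0 | 1
   6 | 01111111 | 0 | 1
   7 | 11111111 | 1 | 0
   8 | 11111110 | 1 | 0
   9 | 11111100 | 1 | 0
  10 | 11111000 | 1 | 0
  11 | 11110000 | 1 | 1
  12 | 11100001 | 1 | 0
  13 | 11000010 | 1 | 1
  14 | 10000101 | 1 | 1
  15 | 00001011 | 0 | 1
  16 | 00010111 | 0 | 1
  17 | 00101111 | 0 | 0
  18 | 01011110 | 0 | 0
  19 | 10111100 | 1 | 0
  20 | 01111000 | 0 | 1
  21 | 11110001 | 1 | 1
  22 | 11100011 | 1 | 0
  23 | 11000110 | 1 | 1
  24 | 10001101 | 1 | 0
  25 | 00011010 | 0 | 0
  26 | 00110100 | 0 | 0
  27 | 01101000 | 0 | 0
  28 | 11010000 | 1 | 0
  29 | 10100000 | 1 | 0
  30 | 01000000 | 0 | 0
  31 | 10000000 | 1 | 1
  32 | 00000001 | 0 | 0
  33 | 00000010 | 0 | 0
  34 | 00000100 | 0 | 0
  35 | 00001000 | 0 | 1
  36 | 00010001 | 0 | 1
  37 | 00100011 | 0 | 1
  38 | 01000111 | 0 | 0
  39 | 10001110 | 1 | 0
  40 | 00011100 | 0 | 0
  41 | 00111000 | 0 | 1
  42 | 01110001 | 0 | 0
  43 | 11100010 | 1 | 0
  44 | 11000100 | 1 | 1
  45 | 10001001 | 1 | 0
  46 | 00010010 | 0 | 1
  47 | 00100101 | 0 | 1
  48 | 01001011 | 0 | 1
  49 | 10010111 | 1 | 0
  50 | 00101110 | 0 | 0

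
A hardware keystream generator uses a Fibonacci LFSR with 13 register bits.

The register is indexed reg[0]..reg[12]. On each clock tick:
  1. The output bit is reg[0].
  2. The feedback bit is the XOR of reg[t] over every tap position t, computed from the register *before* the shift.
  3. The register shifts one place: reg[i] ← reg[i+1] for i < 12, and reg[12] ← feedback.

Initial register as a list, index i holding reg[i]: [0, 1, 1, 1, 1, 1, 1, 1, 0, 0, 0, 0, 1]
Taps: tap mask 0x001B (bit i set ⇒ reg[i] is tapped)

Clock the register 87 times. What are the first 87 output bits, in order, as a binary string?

011111110000110001001101100100110001100011100011000000000110100000101011110111001111101

step | reg (before) | out | fb
   0 | 0111111100001 | 0 | 1
   1 | 1111111000011 | 1 | 0
   2 | 1111110000110 | 1 | 0
   3 | 1111100001100 | 1 | 0
   4 | 1111000011000 | 1 | 1
   5 | 1110000110001 | 1 | 0
   6 | 1100001100010 | 1 | 0
   7 | 1000011000100 | 1 | 1
   8 | 0000110001001 | 0 | 1
   9 | 0001100010011 | 0 | 0
  10 | 0011000100110 | 0 | 1
  11 | 0110001001101 | 0 | 1
  12 | 1100010011011 | 1 | 0
  13 | 1000100110110 | 1 | 0
  14 | 0001001101100 | 0 | 1
  15 | 0010011011001 | 0 | 0
  16 | 0100110110010 | 0 | 0
  17 | 1001101100100 | 1 | 1
  18 | 0011011001001 | 0 | 1
  19 | 0110110010011 | 0 | 0
  20 | 1101100100110 | 1 | 0
  21 | 1011001001100 | 1 | 0
  22 | 0110010011000 | 0 | 1
  23 | 1100100110001 | 1 | 1
  24 | 1001001100011 | 1 | 0
  25 | 0010011000110 | 0 | 0
  26 | 0100110001100 | 0 | 0
  27 | 1001100011000 | 1 | 1
  28 | 0011000110001 | 0 | 1
  29 | 0110001100011 | 0 | 1
  30 | 1100011000111 | 1 | 0
  31 | 1000110001110 | 1 | 0
  32 | 0001100011100 | 0 | 0
  33 | 0011000111000 | 0 | 1
  34 | 0110001110001 | 0 | 1
  35 | 1100011100011 | 1 | 0
  36 | 1000111000110 | 1 | 0
  37 | 0001110001100 | 0 | 0
  38 | 0011100011000 | 0 | 0
  39 | 0111000110000 | 0 | 0
  40 | 1110001100000 | 1 | 0
  41 | 1100011000000 | 1 | 0
  42 | 1000110000000 | 1 | 0
  43 | 0001100000000 | 0 | 0
  44 | 0011000000000 | 0 | 1
  45 | 0110000000001 | 0 | 1
  46 | 1100000000011 | 1 | 0
  47 | 1000000000110 | 1 | 1
  48 | 0000000001101 | 0 | 0
  49 | 0000000011010 | 0 | 0
  50 | 0000000110100 | 0 | 0
  51 | 0000001101000 | 0 | 0
  52 | 0000011010000 | 0 | 0
  53 | 0000110100000 | 0 | 1
  54 | 0001101000001 | 0 | 0
  55 | 0011010000010 | 0 | 1
  56 | 0110100000101 | 0 | 0
  57 | 1101000001010 | 1 | 1
  58 | 1010000010101 | 1 | 1
  59 | 0100000101011 | 0 | 1
  60 | 1000001010111 | 1 | 1
  61 | 0000010101111 | 0 | 0
  62 | 0000101011110 | 0 | 1
  63 | 0001010111101 | 0 | 1
  64 | 0010101111011 | 0 | 1
  65 | 0101011110111 | 0 | 0
  66 | 1010111101110 | 1 | 0
  67 | 0101111011100 | 0 | 1
  68 | 1011110111001 | 1 | 1
  69 | 0111101110011 | 0 | 1
  70 | 1111011100111 | 1 | 1
  71 | 1110111001111 | 1 | 1
  72 | 1101110011111 | 1 | 0
  73 | 1011100111110 | 1 | 1
  74 | 0111001111101 | 0 | 0
  75 | 1110011111010 | 1 | 0
  76 | 1100111110100 | 1 | 1
  77 | 1001111101001 | 1 | 1
  78 | 0011111010011 | 0 | 0
  79 | 0111110100110 | 0 | 1
  80 | 1111101001101 | 1 | 0
  81 | 1111010011010 | 1 | 1
  82 | 1110100110101 | 1 | 1
  83 | 1101001101011 | 1 | 1
  84 | 1010011010111 | 1 | 1
  85 | 0100110101111 | 0 | 0
  86 | 1001101011110 | 1 | 1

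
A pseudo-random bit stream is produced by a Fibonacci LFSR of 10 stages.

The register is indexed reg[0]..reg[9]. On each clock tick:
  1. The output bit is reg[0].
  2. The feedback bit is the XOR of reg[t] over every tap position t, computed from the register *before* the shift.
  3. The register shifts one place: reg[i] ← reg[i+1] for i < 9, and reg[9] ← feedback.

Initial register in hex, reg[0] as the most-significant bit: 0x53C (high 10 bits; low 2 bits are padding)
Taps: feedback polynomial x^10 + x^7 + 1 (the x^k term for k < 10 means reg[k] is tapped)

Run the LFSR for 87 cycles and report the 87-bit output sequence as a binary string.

step | reg (before) | out | fb
   0 | 0101001111 | 0 | 1
   1 | 1010011111 | 1 | 0
   2 | 0100111110 | 0 | 1
   3 | 1001111101 | 1 | 0
   4 | 0011111010 | 0 | 0
   5 | 0111110100 | 0 | 1
   6 | 1111101001 | 1 | 1
   7 | 1111010011 | 1 | 1
   8 | 1110100111 | 1 | 0
   9 | 1101001110 | 1 | 0
  10 | 1010011100 | 1 | 0
  11 | 0100111000 | 0 | 0
  12 | 1001110000 | 1 | 1
  13 | 0011100001 | 0 | 0
  14 | 0111000010 | 0 | 0
  15 | 1110000100 | 1 | 0
  16 | 1100001000 | 1 | 1
  17 | 1000010001 | 1 | 1
  18 | 0000100011 | 0 | 0
  19 | 0001000110 | 0 | 1
  20 | 0010001101 | 0 | 1
  21 | 0100011011 | 0 | 0
  22 | 1000110110 | 1 | 0
  23 | 0001101100 | 0 | 1
  24 | 0011011001 | 0 | 0
  25 | 0110110010 | 0 | 0
  26 | 1101100100 | 1 | 0
  27 | 1011001000 | 1 | 1
  28 | 0110010001 | 0 | 0
  29 | 1100100010 | 1 | 1
  30 | 1001000101 | 1 | 0
  31 | 0010001010 | 0 | 0
  32 | 0100010100 | 0 | 1
  33 | 1000101001 | 1 | 1
  34 | 0001010011 | 0 | 0
  35 | 0010100110 | 0 | 1
  36 | 0101001101 | 0 | 1
  37 | 1010011011 | 1 | 1
  38 | 0100110111 | 0 | 1
  39 | 1001101111 | 1 | 0
  40 | 0011011110 | 0 | 1
  41 | 0110111101 | 0 | 1
  42 | 1101111011 | 1 | 1
  43 | 1011110111 | 1 | 0
  44 | 0111101110 | 0 | 1
  45 | 1111011101 | 1 | 0
  46 | 1110111010 | 1 | 1
  47 | 1101110101 | 1 | 0
  48 | 1011101010 | 1 | 1
  49 | 0111010101 | 0 | 1
  50 | 1110101011 | 1 | 1
  51 | 1101010111 | 1 | 0
  52 | 1010101110 | 1 | 0
  53 | 0101011100 | 0 | 1
  54 | 1010111001 | 1 | 1
  55 | 0101110011 | 0 | 0
  56 | 1011100110 | 1 | 0
  57 | 0111001100 | 0 | 1
  58 | 1110011001 | 1 | 1
  59 | 1100110011 | 1 | 1
  60 | 1001100111 | 1 | 0
  61 | 0011001110 | 0 | 1
  62 | 0110011101 | 0 | 1
  63 | 1100111011 | 1 | 1
  64 | 1001110111 | 1 | 0
  65 | 0011101110 | 0 | 1
  66 | 0111011101 | 0 | 1
  67 | 1110111011 | 1 | 1
  68 | 1101110111 | 1 | 0
  69 | 1011101110 | 1 | 0
  70 | 0111011100 | 0 | 1
  71 | 1110111001 | 1 | 1
  72 | 1101110011 | 1 | 1
  73 | 1011100111 | 1 | 0
  74 | 0111001110 | 0 | 1
  75 | 1110011101 | 1 | 0
  76 | 1100111010 | 1 | 1
  77 | 1001110101 | 1 | 0
  78 | 0011101010 | 0 | 0
  79 | 0111010100 | 0 | 1
  80 | 1110101001 | 1 | 1
  81 | 1101010011 | 1 | 1
  82 | 1010100111 | 1 | 0
  83 | 0101001110 | 0 | 1
  84 | 1010011101 | 1 | 0
  85 | 0100111010 | 0 | 0
  86 | 1001110100 | 1 | 0

010100111110100111000010001101100100010100110111101110101011100110011101110111001110101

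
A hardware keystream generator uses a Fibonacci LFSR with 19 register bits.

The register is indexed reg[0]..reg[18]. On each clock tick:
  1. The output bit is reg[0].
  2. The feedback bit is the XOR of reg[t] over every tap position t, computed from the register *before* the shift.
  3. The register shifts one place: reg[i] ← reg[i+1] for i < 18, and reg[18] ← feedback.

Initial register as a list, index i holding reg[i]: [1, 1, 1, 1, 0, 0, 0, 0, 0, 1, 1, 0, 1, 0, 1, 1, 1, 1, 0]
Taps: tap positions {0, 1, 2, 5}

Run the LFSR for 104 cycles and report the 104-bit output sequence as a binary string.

11110000011010111101101110001101000011100110000001011100111001010100000101000010010111011101000010000101

step | reg (before) | out | fb
   0 | 1111000001101011110 | 1 | 1
   1 | 1110000011010111101 | 1 | 1
   2 | 1100000110101111011 | 1 | 0
   3 | 1000001101011110110 | 1 | 1
   4 | 0000011010111101101 | 0 | 1
   5 | 0000110101111011011 | 0 | 1
   6 | 0001101011110110111 | 0 | 0
   7 | 0011010111101101110 | 0 | 0
   8 | 0110101111011011100 | 0 | 0
   9 | 1101011110110111000 | 1 | 1
  10 | 1010111101101110001 | 1 | 1
  11 | 0101111011011100011 | 0 | 0
  12 | 1011110110111000110 | 1 | 1
  13 | 0111101101110001101 | 0 | 0
  14 | 1111011011100011010 | 1 | 0
  15 | 1110110111000110100 | 1 | 0
  16 | 1101101110001101000 | 1 | 0
  17 | 1011011100011010000 | 1 | 1
  18 | 0110111000110100001 | 0 | 1
  19 | 1101110001101000011 | 1 | 1
  20 | 1011100011010000111 | 1 | 0
  21 | 0111000110100001110 | 0 | 0
  22 | 1110001101000011100 | 1 | 1
  23 | 1100011010000111001 | 1 | 1
  24 | 1000110100001110011 | 1 | 0
  25 | 0001101000011100110 | 0 | 0
  26 | 0011010000111001100 | 0 | 0
  27 | 0110100001110011000 | 0 | 0
  28 | 1101000011100110000 | 1 | 0
  29 | 1010000111001100000 | 1 | 0
  30 | 0100001110011000000 | 0 | 1
  31 | 1000011100110000001 | 1 | 0
  32 | 0000111001100000010 | 0 | 1
  33 | 0001110011000000101 | 0 | 1
  34 | 0011100110000001011 | 0 | 1
  35 | 0111001100000010111 | 0 | 0
  36 | 1110011000000101110 | 1 | 0
  37 | 1100110000001011100 | 1 | 1
  38 | 1001100000010111001 | 1 | 1
  39 | 0011000000101110011 | 0 | 1
  40 | 0110000001011100111 | 0 | 0
  41 | 1100000010111001110 | 1 | 0
  42 | 1000000101110011100 | 1 | 1
  43 | 0000001011100111001 | 0 | 0
  44 | 0000010111001110010 | 0 | 1
  45 | 0000101110011100101 | 0 | 0
  46 | 0001011100111001010 | 0 | 1
  47 | 0010111001110010101 | 0 | 0
  48 | 0101110011100101010 | 0 | 0
  49 | 1011100111001010100 | 1 | 0
  50 | 0111001110010101000 | 0 | 0
  51 | 1110011100101010000 | 1 | 0
  52 | 1100111001010100000 | 1 | 1
  53 | 1001110010101000001 | 1 | 0
  54 | 0011100101010000010 | 0 | 1
  55 | 0111001010100000101 | 0 | 0
  56 | 1110010101000001010 | 1 | 0
  57 | 1100101010000010100 | 1 | 0
  58 | 1001010100000101000 | 1 | 0
  59 | 0010101000001010000 | 0 | 1
  60 | 0101010000010100001 | 0 | 0
  61 | 1010100000101000010 | 1 | 0
  62 | 0101000001010000100 | 0 | 1
  63 | 1010000010100001001 | 1 | 0
  64 | 0100000101000010010 | 0 | 1
  65 | 1000001010000100101 | 1 | 1
  66 | 0000010100001001011 | 0 | 1
  67 | 0000101000010010111 | 0 | 0
  68 | 0001010000100101110 | 0 | 1
  69 | 0010100001001011101 | 0 | 1
  70 | 0101000010010111011 | 0 | 1
  71 | 1010000100101110111 | 1 | 0
  72 | 0100001001011101110 | 0 | 1
  73 | 1000010010111011101 | 1 | 0
  74 | 0000100101110111010 | 0 | 0
  75 | 0001001011101110100 | 0 | 0
  76 | 0010010111011101000 | 0 | 0
  77 | 0100101110111010000 | 0 | 1
  78 | 1001011101110100001 | 1 | 0
  79 | 0010111011101000010 | 0 | 0
  80 | 0101110111010000100 | 0 | 0
  81 | 1011101110100001000 | 1 | 0
  82 | 0111011101000010000 | 0 | 1
  83 | 1110111010000100001 | 1 | 0
  84 | 1101110100001000010 | 1 | 1
  85 | 1011101000010000101 | 1 | 0
  86 | 0111010000100001010 | 0 | 1
  87 | 1110100001000010101 | 1 | 1
  88 | 1101000010000101011 | 1 | 0
  89 | 1010000100001010110 | 1 | 0
  90 | 0100001000010101100 | 0 | 1
  91 | 1000010000101011001 | 1 | 0
  92 | 0000100001010110010 | 0 | 0
  93 | 0001000010101100100 | 0 | 0
  94 | 0010000101011001000 | 0 | 1
  95 | 0100001010110010001 | 0 | 1
  96 | 1000010101100100011 | 1 | 0
  97 | 0000101011001000110 | 0 | 0
  98 | 0001010110010001100 | 0 | 1
  99 | 0010101100100011001 | 0 | 1
 100 | 0101011001000110011 | 0 | 0
 101 | 1010110010001100110 | 1 | 1
 102 | 0101100100011001101 | 0 | 1
 103 | 1011001000110011011 | 1 | 0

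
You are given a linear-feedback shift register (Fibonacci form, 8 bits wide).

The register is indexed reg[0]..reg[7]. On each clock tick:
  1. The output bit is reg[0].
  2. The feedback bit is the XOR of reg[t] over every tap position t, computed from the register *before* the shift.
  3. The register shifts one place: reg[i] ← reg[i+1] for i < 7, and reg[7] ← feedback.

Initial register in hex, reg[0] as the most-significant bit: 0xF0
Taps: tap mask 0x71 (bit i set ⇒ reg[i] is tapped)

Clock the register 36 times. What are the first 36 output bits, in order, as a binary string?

111100001101001101011011010100000100

tick  register→output (feedback)
  0  11110000→1 (1)
  1  11100001→1 (1)
  2  11000011→1 (0)
  3  10000110→1 (1)
  4  00001101→0 (0)
  5  00011010→0 (0)
  6  00110100→0 (1)
  7  01101001→0 (1)
  8  11010011→1 (0)
  9  10100110→1 (1)
 10  01001101→0 (0)
 11  10011010→1 (1)
 12  00110101→0 (1)
 13  01101011→0 (0)
 14  11010110→1 (1)
 15  10101101→1 (1)
 16  01011011→0 (0)
 17  10110110→1 (1)
 18  01101101→0 (0)
 19  11011010→1 (1)
 20  10110101→1 (0)
 21  01101010→0 (0)
 22  11010100→1 (0)
 23  10101000→1 (0)
 24  01010000→0 (0)
 25  10100000→1 (1)
 26  01000001→0 (0)
 27  10000010→1 (0)
 28  00000100→0 (1)
 29  00001001→0 (1)
 30  00010011→0 (1)
 31  00100111→0 (0)
 32  01001110→0 (1)
 33  10011101→1 (1)
 34  00111011→0 (0)
 35  01110110→0 (0)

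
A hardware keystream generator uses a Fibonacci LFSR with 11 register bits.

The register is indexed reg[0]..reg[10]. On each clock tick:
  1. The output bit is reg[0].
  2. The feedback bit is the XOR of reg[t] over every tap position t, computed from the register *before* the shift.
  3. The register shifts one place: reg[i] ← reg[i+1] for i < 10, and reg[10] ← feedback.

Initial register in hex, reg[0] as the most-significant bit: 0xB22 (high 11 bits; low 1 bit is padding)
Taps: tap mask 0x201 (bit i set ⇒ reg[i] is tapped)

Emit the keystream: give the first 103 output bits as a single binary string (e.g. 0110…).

step | reg (before) | out | fb
   0 | 10110010001 | 1 | 1
   1 | 01100100011 | 0 | 1
   2 | 11001000111 | 1 | 0
   3 | 10010001110 | 1 | 0
   4 | 00100011100 | 0 | 0
   5 | 01000111000 | 0 | 0
   6 | 10001110000 | 1 | 1
   7 | 00011100001 | 0 | 0
   8 | 00111000010 | 0 | 1
   9 | 01110000101 | 0 | 0
  10 | 11100001010 | 1 | 0
  11 | 11000010100 | 1 | 1
  12 | 10000101001 | 1 | 1
  13 | 00001010011 | 0 | 1
  14 | 00010100111 | 0 | 1
  15 | 00101001111 | 0 | 1
  16 | 01010011111 | 0 | 1
  17 | 10100111111 | 1 | 0
  18 | 01001111110 | 0 | 1
  19 | 10011111101 | 1 | 1
  20 | 00111111011 | 0 | 1
  21 | 01111110111 | 0 | 1
  22 | 11111101111 | 1 | 0
  23 | 11111011110 | 1 | 0
  24 | 11110111100 | 1 | 1
  25 | 11101111001 | 1 | 1
  26 | 11011110011 | 1 | 0
  27 | 10111100110 | 1 | 0
  28 | 01111001100 | 0 | 0
  29 | 11110011000 | 1 | 1
  30 | 11100110001 | 1 | 1
  31 | 11001100011 | 1 | 0
  32 | 10011000110 | 1 | 0
  33 | 00110001100 | 0 | 0
  34 | 01100011000 | 0 | 0
  35 | 11000110000 | 1 | 1
  36 | 10001100001 | 1 | 1
  37 | 00011000011 | 0 | 1
  38 | 00110000111 | 0 | 1
  39 | 01100001111 | 0 | 1
  40 | 11000011111 | 1 | 0
  41 | 10000111110 | 1 | 0
  42 | 00001111100 | 0 | 0
  43 | 00011111000 | 0 | 0
  44 | 00111110000 | 0 | 0
  45 | 01111100000 | 0 | 0
  46 | 11111000000 | 1 | 1
  47 | 11110000001 | 1 | 1
  48 | 11100000011 | 1 | 0
  49 | 11000000110 | 1 | 0
  50 | 10000001100 | 1 | 1
  51 | 00000011001 | 0 | 0
  52 | 00000110010 | 0 | 1
  53 | 00001100101 | 0 | 0
  54 | 00011001010 | 0 | 1
  55 | 00110010101 | 0 | 0
  56 | 01100101010 | 0 | 1
  57 | 11001010101 | 1 | 1
  58 | 10010101011 | 1 | 0
  59 | 00101010110 | 0 | 1
  60 | 01010101101 | 0 | 0
  61 | 10101011010 | 1 | 0
  62 | 01010110100 | 0 | 0
  63 | 10101101000 | 1 | 1
  64 | 01011010001 | 0 | 0
  65 | 10110100010 | 1 | 0
  66 | 01101000100 | 0 | 0
  67 | 11010001000 | 1 | 1
  68 | 10100010001 | 1 | 1
  69 | 01000100011 | 0 | 1
  70 | 10001000111 | 1 | 0
  71 | 00010001110 | 0 | 1
  72 | 00100011101 | 0 | 0
  73 | 01000111010 | 0 | 1
  74 | 10001110101 | 1 | 1
  75 | 00011101011 | 0 | 1
  76 | 00111010111 | 0 | 1
  77 | 01110101111 | 0 | 1
  78 | 11101011111 | 1 | 0
  79 | 11010111110 | 1 | 0
  80 | 10101111100 | 1 | 1
  81 | 01011111001 | 0 | 0
  82 | 10111110010 | 1 | 0
  83 | 01111100100 | 0 | 0
  84 | 11111001000 | 1 | 1
  85 | 11110010001 | 1 | 1
  86 | 11100100011 | 1 | 0
  87 | 11001000110 | 1 | 0
  88 | 10010001100 | 1 | 1
  89 | 00100011001 | 0 | 0
  90 | 01000110010 | 0 | 1
  91 | 10001100101 | 1 | 1
  92 | 00011001011 | 0 | 1
  93 | 00110010111 | 0 | 1
  94 | 01100101111 | 0 | 1
  95 | 11001011111 | 1 | 0
  96 | 10010111110 | 1 | 0
  97 | 00101111100 | 0 | 0
  98 | 01011111000 | 0 | 0
  99 | 10111110000 | 1 | 1
 100 | 01111100001 | 0 | 0
 101 | 11111000010 | 1 | 0
 102 | 11110000100 | 1 | 1

1011001000111000010100111111011110011000110000111110000001100101010110100010001110101111100100011001011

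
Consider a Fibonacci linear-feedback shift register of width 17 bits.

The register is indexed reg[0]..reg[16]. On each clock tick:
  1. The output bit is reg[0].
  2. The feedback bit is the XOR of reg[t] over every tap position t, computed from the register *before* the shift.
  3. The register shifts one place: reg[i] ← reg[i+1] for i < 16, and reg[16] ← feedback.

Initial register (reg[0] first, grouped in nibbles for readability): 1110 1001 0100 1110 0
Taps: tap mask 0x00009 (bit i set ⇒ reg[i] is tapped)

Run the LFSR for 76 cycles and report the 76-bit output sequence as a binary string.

tick  register→output (feedback)
  0  11101001010011100→1 (1)
  1  11010010100111001→1 (0)
  2  10100101001110010→1 (1)
  3  01001010011100101→0 (0)
  4  10010100111001010→1 (0)
  5  00101001110010100→0 (0)
  6  01010011100101000→0 (1)
  7  10100111001010001→1 (1)
  8  01001110010100011→0 (0)
  9  10011100101000110→1 (0)
 10  00111001010001100→0 (1)
 11  01110010100011001→0 (1)
 12  11100101000110011→1 (1)
 13  11001010001100111→1 (1)
 14  10010100011001111→1 (0)
 15  00101000110011110→0 (0)
 16  01010001100111100→0 (1)
 17  10100011001111001→1 (1)
 18  01000110011110011→0 (0)
 19  10001100111100110→1 (1)
 20  00011001111001101→0 (1)
 21  00110011110011011→0 (1)
 22  01100111100110111→0 (0)
 23  11001111001101110→1 (1)
 24  10011110011011101→1 (0)
 25  00111100110111010→0 (1)
 26  01111001101110101→0 (1)
 27  11110011011101011→1 (0)
 28  11100110111010110→1 (1)
 29  11001101110101101→1 (1)
 30  10011011101011011→1 (0)
 31  00110111010110110→0 (1)
 32  01101110101101101→0 (0)
 33  11011101011011010→1 (0)
 34  10111010110110100→1 (0)
 35  01110101101101000→0 (1)
 36  11101011011010001→1 (1)
 37  11010110110100011→1 (0)
 38  10101101101000110→1 (1)
 39  01011011010001101→0 (1)
 40  10110110100011011→1 (0)
 41  01101101000110110→0 (0)
 42  11011010001101100→1 (0)
 43  10110100011011000→1 (0)
 44  01101000110110000→0 (0)
 45  11010001101100000→1 (0)
 46  10100011011000000→1 (1)
 47  01000110110000001→0 (0)
 48  10001101100000010→1 (1)
 49  00011011000000101→0 (1)
 50  00110110000001011→0 (1)
 51  01101100000010111→0 (0)
 52  11011000000101110→1 (0)
 53  10110000001011100→1 (0)
 54  01100000010111000→0 (0)
 55  11000000101110000→1 (1)
 56  10000001011100001→1 (1)
 57  00000010111000011→0 (0)
 58  00000101110000110→0 (0)
 59  00001011100001100→0 (0)
 60  00010111000011000→0 (1)
 61  00101110000110001→0 (0)
 62  01011100001100010→0 (1)
 63  10111000011000101→1 (0)
 64  01110000110001010→0 (1)
 65  11100001100010101→1 (1)
 66  11000011000101011→1 (1)
 67  10000110001010111→1 (1)
 68  00001100010101111→0 (0)
 69  00011000101011110→0 (1)
 70  00110001010111101→0 (1)
 71  01100010101111011→0 (0)
 72  11000101011110110→1 (1)
 73  10001010111101101→1 (1)
 74  00010101111011011→0 (1)
 75  00101011110110111→0 (0)

1110100101001110010100011001111001101110101101101000110110000001011100001100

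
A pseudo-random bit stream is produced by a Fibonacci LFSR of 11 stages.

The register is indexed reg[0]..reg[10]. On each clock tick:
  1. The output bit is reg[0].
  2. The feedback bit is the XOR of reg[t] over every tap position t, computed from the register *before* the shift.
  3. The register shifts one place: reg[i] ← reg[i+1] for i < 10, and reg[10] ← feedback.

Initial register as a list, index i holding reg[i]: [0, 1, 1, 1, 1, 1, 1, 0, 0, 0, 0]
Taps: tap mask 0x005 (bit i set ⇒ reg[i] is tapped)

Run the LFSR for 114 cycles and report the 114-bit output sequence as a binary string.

step | reg (before) | out | fb
   0 | 01111110000 | 0 | 1
   1 | 11111100001 | 1 | 0
   2 | 11111000010 | 1 | 0
   3 | 11110000100 | 1 | 0
   4 | 11100001000 | 1 | 0
   5 | 11000010000 | 1 | 1
   6 | 10000100001 | 1 | 1
   7 | 00001000011 | 0 | 0
   8 | 00010000110 | 0 | 0
   9 | 00100001100 | 0 | 1
  10 | 01000011001 | 0 | 0
  11 | 10000110010 | 1 | 1
  12 | 00001100101 | 0 | 0
  13 | 00011001010 | 0 | 0
  14 | 00110010100 | 0 | 1
  15 | 01100101001 | 0 | 1
  16 | 11001010011 | 1 | 1
  17 | 10010100111 | 1 | 1
  18 | 00101001111 | 0 | 1
  19 | 01010011111 | 0 | 0
  20 | 10100111110 | 1 | 0
  21 | 01001111100 | 0 | 0
  22 | 10011111000 | 1 | 1
  23 | 00111110001 | 0 | 1
  24 | 01111100011 | 0 | 1
  25 | 11111000111 | 1 | 0
  26 | 11110001110 | 1 | 0
  27 | 11100011100 | 1 | 0
  28 | 11000111000 | 1 | 1
  29 | 10001110001 | 1 | 1
  30 | 00011100011 | 0 | 0
  31 | 00111000110 | 0 | 1
  32 | 01110001101 | 0 | 1
  33 | 11100011011 | 1 | 0
  34 | 11000110110 | 1 | 1
  35 | 10001101101 | 1 | 1
  36 | 00011011011 | 0 | 0
  37 | 00110110110 | 0 | 1
  38 | 01101101101 | 0 | 1
  39 | 11011011011 | 1 | 1
  40 | 10110110111 | 1 | 0
  41 | 01101101110 | 0 | 1
  42 | 11011011101 | 1 | 1
  43 | 10110111011 | 1 | 0
  44 | 01101110110 | 0 | 1
  45 | 11011101101 | 1 | 1
  46 | 10111011011 | 1 | 0
  47 | 01110110110 | 0 | 1
  48 | 11101101101 | 1 | 0
  49 | 11011011010 | 1 | 1
  50 | 10110110101 | 1 | 0
  51 | 01101101010 | 0 | 1
  52 | 11011010101 | 1 | 1
  53 | 10110101011 | 1 | 0
  54 | 01101010110 | 0 | 1
  55 | 11010101101 | 1 | 1
  56 | 10101011011 | 1 | 0
  57 | 01010110110 | 0 | 0
  58 | 10101101100 | 1 | 0
  59 | 01011011000 | 0 | 0
  60 | 10110110000 | 1 | 0
  61 | 01101100000 | 0 | 1
  62 | 11011000001 | 1 | 1
  63 | 10110000011 | 1 | 0
  64 | 01100000110 | 0 | 1
  65 | 11000001101 | 1 | 1
  66 | 10000011011 | 1 | 1
  67 | 00000110111 | 0 | 0
  68 | 00001101110 | 0 | 0
  69 | 00011011100 | 0 | 0
  70 | 00110111000 | 0 | 1
  71 | 01101110001 | 0 | 1
  72 | 11011100011 | 1 | 1
  73 | 10111000111 | 1 | 0
  74 | 01110001110 | 0 | 1
  75 | 11100011101 | 1 | 0
  76 | 11000111010 | 1 | 1
  77 | 10001110101 | 1 | 1
  78 | 00011101011 | 0 | 0
  79 | 00111010110 | 0 | 1
  80 | 01110101101 | 0 | 1
  81 | 11101011011 | 1 | 0
  82 | 11010110110 | 1 | 1
  83 | 10101101101 | 1 | 0
  84 | 01011011010 | 0 | 0
  85 | 10110110100 | 1 | 0
  86 | 01101101000 | 0 | 1
  87 | 11011010001 | 1 | 1
  88 | 10110100011 | 1 | 0
  89 | 01101000110 | 0 | 1
  90 | 11010001101 | 1 | 1
  91 | 10100011011 | 1 | 0
  92 | 01000110110 | 0 | 0
  93 | 10001101100 | 1 | 1
  94 | 00011011001 | 0 | 0
  95 | 00110110010 | 0 | 1
  96 | 01101100101 | 0 | 1
  97 | 11011001011 | 1 | 1
  98 | 10110010111 | 1 | 0
  99 | 01100101110 | 0 | 1
 100 | 11001011101 | 1 | 1
 101 | 10010111011 | 1 | 1
 102 | 00101110111 | 0 | 1
 103 | 01011101111 | 0 | 0
 104 | 10111011110 | 1 | 0
 105 | 01110111100 | 0 | 1
 106 | 11101111001 | 1 | 0
 107 | 11011110010 | 1 | 1
 108 | 10111100101 | 1 | 0
 109 | 01111001010 | 0 | 1
 110 | 11110010101 | 1 | 0
 111 | 11100101010 | 1 | 0
 112 | 11001010100 | 1 | 1
 113 | 10010101001 | 1 | 1

011111100001000011001010011111000111000110110110111011011010101101100000110111000111010110110100011011001011101111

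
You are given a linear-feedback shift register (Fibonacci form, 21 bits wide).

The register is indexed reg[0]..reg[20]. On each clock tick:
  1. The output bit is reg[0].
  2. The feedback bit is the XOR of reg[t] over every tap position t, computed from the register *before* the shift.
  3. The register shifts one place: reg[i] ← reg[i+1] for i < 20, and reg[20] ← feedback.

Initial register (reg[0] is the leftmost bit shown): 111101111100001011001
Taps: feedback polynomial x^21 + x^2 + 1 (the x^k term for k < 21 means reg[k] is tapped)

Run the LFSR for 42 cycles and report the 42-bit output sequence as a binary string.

tick  register→output (feedback)
  0  111101111100001011001→1 (0)
  1  111011111000010110010→1 (0)
  2  110111110000101100100→1 (1)
  3  101111100001011001001→1 (0)
  4  011111000010110010010→0 (1)
  5  111110000101100100101→1 (0)
  6  111100001011001001010→1 (0)
  7  111000010110010010100→1 (0)
  8  110000101100100101000→1 (1)
  9  100001011001001010001→1 (1)
 10  000010110010010100011→0 (0)
 11  000101100100101000110→0 (0)
 12  001011001001010001100→0 (1)
 13  010110010010100011001→0 (0)
 14  101100100101000110010→1 (0)
 15  011001001010001100100→0 (1)
 16  110010010100011001001→1 (1)
 17  100100101000110010011→1 (1)
 18  001001010001100100111→0 (1)
 19  010010100011001001111→0 (0)
 20  100101000110010011110→1 (1)
 21  001010001100100111101→0 (1)
 22  010100011001001111011→0 (0)
 23  101000110010011110110→1 (0)
 24  010001100100111101100→0 (0)
 25  100011001001111011000→1 (1)
 26  000110010011110110001→0 (0)
 27  001100100111101100010→0 (1)
 28  011001001111011000101→0 (1)
 29  110010011110110001011→1 (1)
 30  100100111101100010111→1 (1)
 31  001001111011000101111→0 (1)
 32  010011110110001011111→0 (0)
 33  100111101100010111110→1 (1)
 34  001111011000101111101→0 (1)
 35  011110110001011111011→0 (1)
 36  111101100010111110111→1 (0)
 37  111011000101111101110→1 (0)
 38  110110001011111011100→1 (1)
 39  101100010111110111001→1 (0)
 40  011000101111101110010→0 (1)
 41  110001011111011100101→1 (1)

111101111100001011001001010001100100111101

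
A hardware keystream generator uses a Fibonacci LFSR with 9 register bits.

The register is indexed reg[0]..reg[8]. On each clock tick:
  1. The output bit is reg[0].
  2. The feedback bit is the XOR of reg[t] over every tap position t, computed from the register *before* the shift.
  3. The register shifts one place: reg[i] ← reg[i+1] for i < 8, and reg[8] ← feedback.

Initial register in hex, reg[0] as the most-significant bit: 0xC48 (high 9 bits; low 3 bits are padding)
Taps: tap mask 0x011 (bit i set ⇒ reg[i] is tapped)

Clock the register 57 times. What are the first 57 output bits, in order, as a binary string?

110001001100010001000000001000010001100001001110010101011

step | reg (before) | out | fb
   0 | 110001001 | 1 | 1
   1 | 100010011 | 1 | 0
   2 | 000100110 | 0 | 0
   3 | 001001100 | 0 | 0
   4 | 010011000 | 0 | 1
   5 | 100110001 | 1 | 0
   6 | 001100010 | 0 | 0
   7 | 011000100 | 0 | 0
   8 | 110001000 | 1 | 1
   9 | 100010001 | 1 | 0
  10 | 000100010 | 0 | 0
  11 | 001000100 | 0 | 0
  12 | 010001000 | 0 | 0
  13 | 100010000 | 1 | 0
  14 | 000100000 | 0 | 0
  15 | 001000000 | 0 | 0
  16 | 010000000 | 0 | 0
  17 | 100000000 | 1 | 1
  18 | 000000001 | 0 | 0
  19 | 000000010 | 0 | 0
  20 | 000000100 | 0 | 0
  21 | 000001000 | 0 | 0
  22 | 000010000 | 0 | 1
  23 | 000100001 | 0 | 0
  24 | 001000010 | 0 | 0
  25 | 010000100 | 0 | 0
  26 | 100001000 | 1 | 1
  27 | 000010001 | 0 | 1
  28 | 000100011 | 0 | 0
  29 | 001000110 | 0 | 0
  30 | 010001100 | 0 | 0
  31 | 100011000 | 1 | 0
  32 | 000110000 | 0 | 1
  33 | 001100001 | 0 | 0
  34 | 011000010 | 0 | 0
  35 | 110000100 | 1 | 1
  36 | 100001001 | 1 | 1
  37 | 000010011 | 0 | 1
  38 | 000100111 | 0 | 0
  39 | 001001110 | 0 | 0
  40 | 010011100 | 0 | 1
  41 | 100111001 | 1 | 0
  42 | 001110010 | 0 | 1
  43 | 011100101 | 0 | 0
  44 | 111001010 | 1 | 1
  45 | 110010101 | 1 | 0
  46 | 100101010 | 1 | 1
  47 | 001010101 | 0 | 1
  48 | 010101011 | 0 | 0
  49 | 101010110 | 1 | 0
  50 | 010101100 | 0 | 0
  51 | 101011000 | 1 | 0
  52 | 010110000 | 0 | 1
  53 | 101100001 | 1 | 1
  54 | 011000011 | 0 | 0
  55 | 110000110 | 1 | 1
  56 | 100001101 | 1 | 1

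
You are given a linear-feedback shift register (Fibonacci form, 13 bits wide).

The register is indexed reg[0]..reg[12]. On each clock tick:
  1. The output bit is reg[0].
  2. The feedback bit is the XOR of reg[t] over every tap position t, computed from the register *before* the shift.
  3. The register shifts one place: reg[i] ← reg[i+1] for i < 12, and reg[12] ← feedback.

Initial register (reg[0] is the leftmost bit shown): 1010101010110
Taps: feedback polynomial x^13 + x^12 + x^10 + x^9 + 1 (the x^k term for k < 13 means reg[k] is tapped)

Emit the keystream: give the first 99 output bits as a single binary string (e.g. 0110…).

step | reg (before) | out | fb
   0 | 1010101010110 | 1 | 0
   1 | 0101010101100 | 0 | 0
   2 | 1010101011000 | 1 | 0
   3 | 0101010110000 | 0 | 0
   4 | 1010101100000 | 1 | 1
   5 | 0101011000001 | 0 | 1
   6 | 1010110000011 | 1 | 0
   7 | 0101100000110 | 0 | 1
   8 | 1011000001101 | 1 | 0
   9 | 0110000011010 | 0 | 1
  10 | 1100000110101 | 1 | 1
  11 | 1000001101011 | 1 | 1
  12 | 0000011010111 | 0 | 0
  13 | 0000110101110 | 0 | 0
  14 | 0001101011100 | 0 | 0
  15 | 0011010111000 | 0 | 1
  16 | 0110101110001 | 0 | 1
  17 | 1101011100011 | 1 | 0
  18 | 1010111000110 | 1 | 0
  19 | 0101110001100 | 0 | 0
  20 | 1011100011000 | 1 | 0
  21 | 0111000110000 | 0 | 0
  22 | 1110001100000 | 1 | 1
  23 | 1100011000001 | 1 | 0
  24 | 1000110000010 | 1 | 1
  25 | 0001100000101 | 0 | 0
  26 | 0011000001010 | 0 | 1
  27 | 0110000010101 | 0 | 0
  28 | 1100000101010 | 1 | 0
  29 | 1000001010100 | 1 | 0
  30 | 0000010101000 | 0 | 1
  31 | 0000101010001 | 0 | 1
  32 | 0001010100011 | 0 | 1
  33 | 0010101000111 | 0 | 0
  34 | 0101010001110 | 0 | 0
  35 | 1010100011100 | 1 | 1
  36 | 0101000111001 | 0 | 0
  37 | 1010001110010 | 1 | 1
  38 | 0100011100101 | 0 | 0
  39 | 1000111001010 | 1 | 0
  40 | 0001110010100 | 0 | 1
  41 | 0011100101001 | 0 | 0
  42 | 0111001010010 | 0 | 0
  43 | 1110010100100 | 1 | 0
  44 | 1100101001000 | 1 | 0
  45 | 1001010010000 | 1 | 1
  46 | 0010100100001 | 0 | 1
  47 | 0101001000011 | 0 | 1
  48 | 1010010000111 | 1 | 1
  49 | 0100100001111 | 0 | 1
  50 | 1001000011111 | 1 | 0
  51 | 0010000111110 | 0 | 0
  52 | 0100001111100 | 0 | 0
  53 | 1000011111000 | 1 | 0
  54 | 0000111110000 | 0 | 0
  55 | 0001111100000 | 0 | 0
  56 | 0011111000000 | 0 | 0
  57 | 0111110000000 | 0 | 0
  58 | 1111100000000 | 1 | 1
  59 | 1111000000001 | 1 | 0
  60 | 1110000000010 | 1 | 1
  61 | 1100000000101 | 1 | 1
  62 | 1000000001011 | 1 | 1
  63 | 0000000010111 | 0 | 0
  64 | 0000000101110 | 0 | 0
  65 | 0000001011100 | 0 | 0
  66 | 0000010111000 | 0 | 1
  67 | 0000101110001 | 0 | 1
  68 | 0001011100011 | 0 | 1
  69 | 0010111000111 | 0 | 0
  70 | 0101110001110 | 0 | 0
  71 | 1011100011100 | 1 | 1
  72 | 0111000111001 | 0 | 0
  73 | 1110001110010 | 1 | 1
  74 | 1100011100101 | 1 | 1
  75 | 1000111001011 | 1 | 1
  76 | 0001110010111 | 0 | 0
  77 | 0011100101110 | 0 | 0
  78 | 0111001011100 | 0 | 0
  79 | 1110010111000 | 1 | 0
  80 | 1100101110000 | 1 | 1
  81 | 1001011100001 | 1 | 0
  82 | 0010111000010 | 0 | 0
  83 | 0101110000100 | 0 | 1
  84 | 1011100001001 | 1 | 1
  85 | 0111000010011 | 0 | 1
  86 | 1110000100111 | 1 | 1
  87 | 1100001001111 | 1 | 0
  88 | 1000010011110 | 1 | 1
  89 | 0000100111101 | 0 | 1
  90 | 0001001111011 | 0 | 0
  91 | 0010011110110 | 0 | 1
  92 | 0100111101101 | 0 | 1
  93 | 1001111011011 | 1 | 1
  94 | 0011110110111 | 0 | 0
  95 | 0111101101110 | 0 | 0
  96 | 1111011011100 | 1 | 1
  97 | 1110110111001 | 1 | 1
  98 | 1101101110011 | 1 | 0

101010101011000001101011100011000001010100011100101001000011111000000001011100011100101110000100111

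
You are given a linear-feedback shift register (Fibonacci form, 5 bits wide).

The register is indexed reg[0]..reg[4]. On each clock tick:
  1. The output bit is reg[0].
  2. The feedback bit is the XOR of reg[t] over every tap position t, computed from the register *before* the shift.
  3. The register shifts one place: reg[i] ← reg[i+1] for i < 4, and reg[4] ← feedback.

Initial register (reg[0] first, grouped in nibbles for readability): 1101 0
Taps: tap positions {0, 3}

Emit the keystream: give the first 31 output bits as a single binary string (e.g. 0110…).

1101001000010101110110001111100

step | reg (before) | out | fb
   0 | 11010 | 1 | 0
   1 | 10100 | 1 | 1
   2 | 01001 | 0 | 0
   3 | 10010 | 1 | 0
   4 | 00100 | 0 | 0
   5 | 01000 | 0 | 0
   6 | 10000 | 1 | 1
   7 | 00001 | 0 | 0
   8 | 00010 | 0 | 1
   9 | 00101 | 0 | 0
  10 | 01010 | 0 | 1
  11 | 10101 | 1 | 1
  12 | 01011 | 0 | 1
  13 | 10111 | 1 | 0
  14 | 01110 | 0 | 1
  15 | 11101 | 1 | 1
  16 | 11011 | 1 | 0
  17 | 10110 | 1 | 0
  18 | 01100 | 0 | 0
  19 | 11000 | 1 | 1
  20 | 10001 | 1 | 1
  21 | 00011 | 0 | 1
  22 | 00111 | 0 | 1
  23 | 01111 | 0 | 1
  24 | 11111 | 1 | 0
  25 | 11110 | 1 | 0
  26 | 11100 | 1 | 1
  27 | 11001 | 1 | 1
  28 | 10011 | 1 | 0
  29 | 00110 | 0 | 1
  30 | 01101 | 0 | 0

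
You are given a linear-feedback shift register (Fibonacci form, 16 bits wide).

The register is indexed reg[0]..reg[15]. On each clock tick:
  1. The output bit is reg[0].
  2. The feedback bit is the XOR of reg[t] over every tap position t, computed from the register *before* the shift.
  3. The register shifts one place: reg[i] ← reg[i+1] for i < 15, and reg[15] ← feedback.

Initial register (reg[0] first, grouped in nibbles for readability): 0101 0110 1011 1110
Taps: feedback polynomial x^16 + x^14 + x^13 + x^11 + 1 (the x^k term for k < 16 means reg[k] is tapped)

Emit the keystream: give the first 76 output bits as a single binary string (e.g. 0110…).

k : reg_k → out_k, fb_k
0: 0101011010111110 → 0, fb=1
1: 1010110101111101 → 1, fb=1
2: 0101101011111011 → 0, fb=0
3: 1011010111110110 → 1, fb=0
4: 0110101111101100 → 0, fb=1
5: 1101011111011001 → 1, fb=0
6: 1010111110110010 → 1, fb=1
7: 0101111101100101 → 0, fb=1
8: 1011111011001011 → 1, fb=0
9: 0111110110010110 → 0, fb=1
10: 1111101100101101 → 1, fb=0
11: 1111011001011010 → 1, fb=1
12: 1110110010110101 → 1, fb=1
13: 1101100101101011 → 1, fb=0
14: 1011001011010110 → 1, fb=0
15: 0110010110101100 → 0, fb=1
16: 1100101101011001 → 1, fb=0
17: 1001011010110010 → 1, fb=1
18: 0010110101100101 → 0, fb=1
19: 0101101011001011 → 0, fb=1
20: 1011010110010111 → 1, fb=0
21: 0110101100101110 → 0, fb=0
22: 1101011001011100 → 1, fb=1
23: 1010110010111001 → 1, fb=0
24: 0101100101110010 → 0, fb=0
25: 1011001011100100 → 1, fb=0
26: 0110010111001000 → 0, fb=0
27: 1100101110010000 → 1, fb=0
28: 1001011100100000 → 1, fb=1
29: 0010111001000001 → 0, fb=0
30: 0101110010000010 → 0, fb=1
31: 1011100100000101 → 1, fb=0
32: 0111001000001010 → 0, fb=1
33: 1110010000010101 → 1, fb=1
34: 1100100000101011 → 1, fb=0
35: 1001000001010110 → 1, fb=0
36: 0010000010101100 → 0, fb=1
37: 0100000101011001 → 0, fb=1
38: 1000001010110011 → 1, fb=1
39: 0000010101100111 → 0, fb=0
40: 0000101011001110 → 0, fb=0
41: 0001010110011100 → 0, fb=0
42: 0010101100111000 → 0, fb=1
43: 0101011001110001 → 0, fb=1
44: 1010110011100011 → 1, fb=0
45: 0101100111000110 → 0, fb=0
46: 1011001110001100 → 1, fb=0
47: 0110011100011000 → 0, fb=1
48: 1100111000110001 → 1, fb=0
49: 1001110001100010 → 1, fb=0
50: 0011100011000100 → 0, fb=1
51: 0111000110001001 → 0, fb=0
52: 1110001100010010 → 1, fb=1
53: 1100011000100101 → 1, fb=0
54: 1000110001001010 → 1, fb=0
55: 0001100010010100 → 0, fb=0
56: 0011000100101000 → 0, fb=0
57: 0110001001010000 → 0, fb=1
58: 1100010010100001 → 1, fb=1
59: 1000100101000011 → 1, fb=0
60: 0001001010000110 → 0, fb=0
61: 0010010100001100 → 0, fb=1
62: 0100101000011001 → 0, fb=1
63: 1001010000110011 → 1, fb=1
64: 0010100001100111 → 0, fb=0
65: 0101000011001110 → 0, fb=0
66: 1010000110011100 → 1, fb=1
67: 0100001100111001 → 0, fb=1
68: 1000011001110011 → 1, fb=1
69: 0000110011100111 → 0, fb=0
70: 0001100111001110 → 0, fb=0
71: 0011001110011100 → 0, fb=0
72: 0110011100111000 → 0, fb=1
73: 1100111001110001 → 1, fb=0
74: 1001110011100010 → 1, fb=0
75: 0011100111000100 → 0, fb=1

0101011010111110110010110101100101110010000010101100111000110001001010000110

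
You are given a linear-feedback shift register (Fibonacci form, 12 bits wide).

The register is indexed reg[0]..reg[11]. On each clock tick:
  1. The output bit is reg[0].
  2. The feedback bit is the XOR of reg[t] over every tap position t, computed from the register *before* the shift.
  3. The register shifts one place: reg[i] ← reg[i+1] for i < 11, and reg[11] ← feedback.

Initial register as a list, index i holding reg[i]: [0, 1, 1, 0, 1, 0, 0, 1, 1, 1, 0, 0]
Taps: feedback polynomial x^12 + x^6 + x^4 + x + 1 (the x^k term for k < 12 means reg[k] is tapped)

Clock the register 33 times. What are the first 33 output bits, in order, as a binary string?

011010011100010101110100010111001

k : reg_k → out_k, fb_k
0: 011010011100 → 0, fb=0
1: 110100111000 → 1, fb=1
2: 101001110001 → 1, fb=0
3: 010011100010 → 0, fb=1
4: 100111000101 → 1, fb=0
5: 001110001010 → 0, fb=1
6: 011100010101 → 0, fb=1
7: 111000101011 → 1, fb=1
8: 110001010111 → 1, fb=0
9: 100010101110 → 1, fb=1
10: 000101011101 → 0, fb=0
11: 001010111010 → 0, fb=0
12: 010101110100 → 0, fb=0
13: 101011101000 → 1, fb=1
14: 010111010001 → 0, fb=0
15: 101110100010 → 1, fb=1
16: 011101000101 → 0, fb=1
17: 111010001011 → 1, fb=1
18: 110100010111 → 1, fb=0
19: 101000101110 → 1, fb=0
20: 010001011100 → 0, fb=1
21: 100010111001 → 1, fb=1
22: 000101110011 → 0, fb=1
23: 001011100111 → 0, fb=0
24: 010111001110 → 0, fb=0
25: 101110011100 → 1, fb=0
26: 011100111000 → 0, fb=0
27: 111001110000 → 1, fb=1
28: 110011100001 → 1, fb=0
29: 100111000010 → 1, fb=0
30: 001110000100 → 0, fb=1
31: 011100001001 → 0, fb=1
32: 111000010011 → 1, fb=0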